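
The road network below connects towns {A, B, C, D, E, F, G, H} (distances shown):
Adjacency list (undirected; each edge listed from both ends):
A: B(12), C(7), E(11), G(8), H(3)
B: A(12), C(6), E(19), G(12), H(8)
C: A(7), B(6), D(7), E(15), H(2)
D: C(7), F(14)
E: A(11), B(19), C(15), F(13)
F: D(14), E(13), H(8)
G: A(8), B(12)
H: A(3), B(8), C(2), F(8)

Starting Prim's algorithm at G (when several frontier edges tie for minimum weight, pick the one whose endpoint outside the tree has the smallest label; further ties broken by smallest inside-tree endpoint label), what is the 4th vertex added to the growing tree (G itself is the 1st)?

C

Prim's algorithm from G:
Step 1: cheapest edge leaving the tree is A—G (8); add A.
Step 2: cheapest edge leaving the tree is A—H (3); add H.
Step 3: cheapest edge leaving the tree is C—H (2); add C.
Step 4: cheapest edge leaving the tree is B—C (6); add B.
Step 5: cheapest edge leaving the tree is C—D (7); add D.
Step 6: cheapest edge leaving the tree is F—H (8); add F.
Step 7: cheapest edge leaving the tree is A—E (11); add E.
Vertex order: G, A, H, C, B, D, F, E. The 4th vertex is C.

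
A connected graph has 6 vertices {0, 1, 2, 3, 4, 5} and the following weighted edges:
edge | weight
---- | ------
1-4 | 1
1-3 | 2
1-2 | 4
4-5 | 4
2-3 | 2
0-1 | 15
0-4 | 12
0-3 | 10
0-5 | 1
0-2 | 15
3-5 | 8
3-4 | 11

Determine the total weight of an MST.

Kruskal: consider edges lightest-first.
0-5 (1): add — endpoints in different components.
1-4 (1): add — endpoints in different components.
1-3 (2): add — endpoints in different components.
2-3 (2): add — endpoints in different components.
1-2 (4): skip — 1 and 2 already connected.
4-5 (4): add — endpoints in different components.
MST edges: 0-5, 1-4, 1-3, 2-3, 4-5; total weight 1+1+2+2+4 = 10.

10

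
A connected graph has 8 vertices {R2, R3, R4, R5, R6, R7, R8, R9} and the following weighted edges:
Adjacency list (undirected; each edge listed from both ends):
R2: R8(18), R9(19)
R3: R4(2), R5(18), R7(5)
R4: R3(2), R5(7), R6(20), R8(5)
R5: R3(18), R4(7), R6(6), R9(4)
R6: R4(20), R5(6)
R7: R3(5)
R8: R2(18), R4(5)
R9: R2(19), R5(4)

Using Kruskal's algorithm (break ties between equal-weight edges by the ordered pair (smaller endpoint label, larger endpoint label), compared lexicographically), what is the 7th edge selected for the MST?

R2-R8

Sort edges by weight, then run Kruskal:
R3–R4 (2): add — endpoints in different components.
R5–R9 (4): add — endpoints in different components.
R3–R7 (5): add — endpoints in different components.
R4–R8 (5): add — endpoints in different components.
R5–R6 (6): add — endpoints in different components.
R4–R5 (7): add — endpoints in different components.
R2–R8 (18): add — endpoints in different components.
The 7th edge added is R2–R8.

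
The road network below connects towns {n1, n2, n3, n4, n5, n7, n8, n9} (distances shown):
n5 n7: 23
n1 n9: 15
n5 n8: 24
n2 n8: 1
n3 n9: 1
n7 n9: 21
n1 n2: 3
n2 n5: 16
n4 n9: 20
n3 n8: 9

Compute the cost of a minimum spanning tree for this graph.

Kruskal's algorithm — process edges by increasing weight (ties by edge label):
n2 n8 (1): add — endpoints in different components.
n3 n9 (1): add — endpoints in different components.
n1 n2 (3): add — endpoints in different components.
n3 n8 (9): add — endpoints in different components.
n1 n9 (15): skip — n1 and n9 already connected.
n2 n5 (16): add — endpoints in different components.
n4 n9 (20): add — endpoints in different components.
n7 n9 (21): add — endpoints in different components.
MST edges: n2 n8, n3 n9, n1 n2, n3 n8, n2 n5, n4 n9, n7 n9; total weight 1+1+3+9+16+20+21 = 71.

71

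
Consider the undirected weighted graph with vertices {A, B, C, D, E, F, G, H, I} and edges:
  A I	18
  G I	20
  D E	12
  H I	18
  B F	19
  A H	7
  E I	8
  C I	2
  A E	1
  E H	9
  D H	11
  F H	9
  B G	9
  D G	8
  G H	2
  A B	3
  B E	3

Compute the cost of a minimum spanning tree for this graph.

Prim, starting at E.
Step 1: cheapest edge leaving the tree is A E (1); add A.
Step 2: cheapest edge leaving the tree is A B (3); add B.
Step 3: cheapest edge leaving the tree is A H (7); add H.
Step 4: cheapest edge leaving the tree is G H (2); add G.
Step 5: cheapest edge leaving the tree is D G (8); add D.
Step 6: cheapest edge leaving the tree is E I (8); add I.
Step 7: cheapest edge leaving the tree is C I (2); add C.
Step 8: cheapest edge leaving the tree is F H (9); add F.
MST edges: A E, A B, A H, G H, D G, E I, C I, F H; total weight 1+3+7+2+8+8+2+9 = 40.

40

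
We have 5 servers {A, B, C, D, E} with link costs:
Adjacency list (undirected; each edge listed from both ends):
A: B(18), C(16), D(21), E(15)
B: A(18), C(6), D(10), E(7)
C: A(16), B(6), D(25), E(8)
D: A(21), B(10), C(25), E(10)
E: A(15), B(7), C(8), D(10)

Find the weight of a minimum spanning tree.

38

Kruskal's algorithm — process edges by increasing weight (ties by edge label):
B C (6): add. Components now {A} {B,C} {D} {E}
B E (7): add. Components now {A} {B,C,E} {D}
C E (8): skip — C and E already connected.
B D (10): add. Components now {A} {B,C,D,E}
D E (10): skip — D and E already connected.
A E (15): add. Components now {A,B,C,D,E}
MST edges: B C, B E, B D, A E; total weight 6+7+10+15 = 38.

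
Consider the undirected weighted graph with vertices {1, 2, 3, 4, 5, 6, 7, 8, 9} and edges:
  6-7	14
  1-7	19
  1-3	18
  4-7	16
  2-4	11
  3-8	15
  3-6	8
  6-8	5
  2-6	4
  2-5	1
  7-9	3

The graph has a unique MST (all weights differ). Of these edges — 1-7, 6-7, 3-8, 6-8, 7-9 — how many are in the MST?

Kruskal's algorithm — process edges by increasing weight (ties by edge label):
2-5 (1): add — endpoints in different components.
7-9 (3): add — endpoints in different components.
2-6 (4): add — endpoints in different components.
6-8 (5): add — endpoints in different components.
3-6 (8): add — endpoints in different components.
2-4 (11): add — endpoints in different components.
6-7 (14): add — endpoints in different components.
3-8 (15): skip — 3 and 8 already connected.
4-7 (16): skip — 4 and 7 already connected.
1-3 (18): add — endpoints in different components.
MST edge set: {2-5, 7-9, 2-6, 6-8, 3-6, 2-4, 6-7, 1-3}.
Of the listed edges, {6-7, 6-8, 7-9} are in the MST → 3.

3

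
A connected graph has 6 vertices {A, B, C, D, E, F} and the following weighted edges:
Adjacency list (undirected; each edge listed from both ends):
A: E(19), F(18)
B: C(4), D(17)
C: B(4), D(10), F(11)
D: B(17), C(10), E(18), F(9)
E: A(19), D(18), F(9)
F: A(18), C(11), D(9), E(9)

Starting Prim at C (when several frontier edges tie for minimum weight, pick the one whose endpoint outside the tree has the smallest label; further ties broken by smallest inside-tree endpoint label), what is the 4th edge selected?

E-F

Prim's algorithm from C:
Step 1: cheapest edge leaving the tree is B-C (4); add B.
Step 2: cheapest edge leaving the tree is C-D (10); add D.
Step 3: cheapest edge leaving the tree is D-F (9); add F.
Step 4: cheapest edge leaving the tree is E-F (9); add E.
Step 5: cheapest edge leaving the tree is A-F (18); add A.
The 4th edge added is E-F.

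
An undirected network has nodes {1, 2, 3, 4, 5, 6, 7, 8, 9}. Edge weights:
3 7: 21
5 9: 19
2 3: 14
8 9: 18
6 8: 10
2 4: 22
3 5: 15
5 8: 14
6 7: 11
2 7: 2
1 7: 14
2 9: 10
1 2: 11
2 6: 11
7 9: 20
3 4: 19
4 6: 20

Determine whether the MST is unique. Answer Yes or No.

Kruskal: consider edges lightest-first.
2 7 (2): add — endpoints in different components.
2 9 (10): add — endpoints in different components.
6 8 (10): add — endpoints in different components.
1 2 (11): add — endpoints in different components.
2 6 (11): add — endpoints in different components.
6 7 (11): skip — 6 and 7 already connected.
1 7 (14): skip — 1 and 7 already connected.
2 3 (14): add — endpoints in different components.
5 8 (14): add — endpoints in different components.
3 5 (15): skip — 3 and 5 already connected.
8 9 (18): skip — 8 and 9 already connected.
3 4 (19): add — endpoints in different components.
Non-tree edge 6 7 has weight 11, equal to the heaviest edge on its tree cycle — swapping gives another MST of the same weight. Not unique.

No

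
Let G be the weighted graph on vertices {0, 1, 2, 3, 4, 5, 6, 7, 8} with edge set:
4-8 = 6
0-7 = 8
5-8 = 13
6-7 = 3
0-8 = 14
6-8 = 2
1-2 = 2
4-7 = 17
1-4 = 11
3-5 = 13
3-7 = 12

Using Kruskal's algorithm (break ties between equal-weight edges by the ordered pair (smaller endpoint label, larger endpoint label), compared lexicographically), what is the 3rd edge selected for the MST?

Kruskal's algorithm — process edges by increasing weight (ties by edge label):
1-2 (2): add — endpoints in different components.
6-8 (2): add — endpoints in different components.
6-7 (3): add — endpoints in different components.
4-8 (6): add — endpoints in different components.
0-7 (8): add — endpoints in different components.
1-4 (11): add — endpoints in different components.
3-7 (12): add — endpoints in different components.
3-5 (13): add — endpoints in different components.
The 3rd edge added is 6-7.

6-7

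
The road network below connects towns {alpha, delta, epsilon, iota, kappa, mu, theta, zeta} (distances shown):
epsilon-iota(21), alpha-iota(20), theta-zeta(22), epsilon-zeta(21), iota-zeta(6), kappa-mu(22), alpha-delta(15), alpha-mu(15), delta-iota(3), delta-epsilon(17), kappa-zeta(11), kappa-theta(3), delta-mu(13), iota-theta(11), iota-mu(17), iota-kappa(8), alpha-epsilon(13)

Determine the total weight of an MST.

Kruskal's algorithm — process edges by increasing weight (ties by edge label):
delta-iota (3): add — endpoints in different components.
kappa-theta (3): add — endpoints in different components.
iota-zeta (6): add — endpoints in different components.
iota-kappa (8): add — endpoints in different components.
iota-theta (11): skip — iota and theta already connected.
kappa-zeta (11): skip — kappa and zeta already connected.
alpha-epsilon (13): add — endpoints in different components.
delta-mu (13): add — endpoints in different components.
alpha-delta (15): add — endpoints in different components.
MST edges: delta-iota, kappa-theta, iota-zeta, iota-kappa, alpha-epsilon, delta-mu, alpha-delta; total weight 3+3+6+8+13+13+15 = 61.

61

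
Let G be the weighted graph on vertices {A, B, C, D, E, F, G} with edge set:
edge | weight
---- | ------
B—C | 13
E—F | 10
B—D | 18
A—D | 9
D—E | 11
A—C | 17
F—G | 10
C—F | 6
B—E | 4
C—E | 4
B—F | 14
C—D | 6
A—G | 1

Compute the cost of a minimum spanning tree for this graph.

30

Kruskal's algorithm — process edges by increasing weight (ties by edge label):
A—G (1): add — endpoints in different components.
B—E (4): add — endpoints in different components.
C—E (4): add — endpoints in different components.
C—D (6): add — endpoints in different components.
C—F (6): add — endpoints in different components.
A—D (9): add — endpoints in different components.
MST edges: A—G, B—E, C—E, C—D, C—F, A—D; total weight 1+4+4+6+6+9 = 30.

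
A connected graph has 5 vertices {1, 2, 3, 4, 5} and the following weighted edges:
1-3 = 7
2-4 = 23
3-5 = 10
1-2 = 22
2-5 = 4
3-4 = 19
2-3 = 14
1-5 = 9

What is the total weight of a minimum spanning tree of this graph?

Kruskal: consider edges lightest-first.
2-5 (4): add. Components now {1} {2,5} {3} {4}
1-3 (7): add. Components now {1,3} {2,5} {4}
1-5 (9): add. Components now {1,2,3,5} {4}
3-5 (10): skip — 3 and 5 already connected.
2-3 (14): skip — 2 and 3 already connected.
3-4 (19): add. Components now {1,2,3,4,5}
MST edges: 2-5, 1-3, 1-5, 3-4; total weight 4+7+9+19 = 39.

39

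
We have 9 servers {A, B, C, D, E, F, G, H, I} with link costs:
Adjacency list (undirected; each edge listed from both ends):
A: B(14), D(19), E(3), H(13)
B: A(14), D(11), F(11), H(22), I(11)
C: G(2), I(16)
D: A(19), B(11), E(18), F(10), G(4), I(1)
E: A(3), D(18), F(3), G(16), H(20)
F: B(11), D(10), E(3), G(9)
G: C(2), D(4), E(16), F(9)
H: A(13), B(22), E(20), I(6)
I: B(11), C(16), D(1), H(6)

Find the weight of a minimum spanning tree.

Grow the tree from H using Prim:
Step 1: cheapest edge leaving the tree is H–I (6); add I.
Step 2: cheapest edge leaving the tree is D–I (1); add D.
Step 3: cheapest edge leaving the tree is D–G (4); add G.
Step 4: cheapest edge leaving the tree is C–G (2); add C.
Step 5: cheapest edge leaving the tree is F–G (9); add F.
Step 6: cheapest edge leaving the tree is E–F (3); add E.
Step 7: cheapest edge leaving the tree is A–E (3); add A.
Step 8: cheapest edge leaving the tree is B–D (11); add B.
MST edges: H–I, D–I, D–G, C–G, F–G, E–F, A–E, B–D; total weight 6+1+4+2+9+3+3+11 = 39.

39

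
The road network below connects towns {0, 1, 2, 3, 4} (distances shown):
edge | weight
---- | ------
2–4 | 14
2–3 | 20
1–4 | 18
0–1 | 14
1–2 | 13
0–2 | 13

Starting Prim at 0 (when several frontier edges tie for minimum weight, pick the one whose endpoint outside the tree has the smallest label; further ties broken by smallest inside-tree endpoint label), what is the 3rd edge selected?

2-4

Prim's algorithm from 0:
Step 1: frontier [0–2 13, 0–1 14] → take 0–2 (13); add 2.
Step 2: frontier [0–1 14, 1–2 13, 2–4 14, 2–3 20] → take 1–2 (13); add 1.
Step 3: frontier [1–4 18, 2–4 14, 2–3 20] → take 2–4 (14); add 4.
Step 4: frontier [2–3 20] → take 2–3 (20); add 3.
The 3rd edge added is 2–4.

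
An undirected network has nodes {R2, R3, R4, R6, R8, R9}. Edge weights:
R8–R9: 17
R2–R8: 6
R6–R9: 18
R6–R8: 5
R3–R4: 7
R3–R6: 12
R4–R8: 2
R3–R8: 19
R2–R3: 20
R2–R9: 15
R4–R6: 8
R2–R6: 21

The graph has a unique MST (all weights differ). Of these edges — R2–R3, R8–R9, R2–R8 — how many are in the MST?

1

Sort edges by weight, then run Kruskal:
R4–R8 (2): add. Components now {R2} {R3} {R6} {R4,R8} {R9}
R6–R8 (5): add. Components now {R2} {R3} {R4,R6,R8} {R9}
R2–R8 (6): add. Components now {R2,R4,R6,R8} {R3} {R9}
R3–R4 (7): add. Components now {R2,R3,R4,R6,R8} {R9}
R4–R6 (8): skip — R6 and R4 already connected.
R3–R6 (12): skip — R3 and R6 already connected.
R2–R9 (15): add. Components now {R2,R3,R4,R6,R8,R9}
MST edge set: {R4–R8, R6–R8, R2–R8, R3–R4, R2–R9}.
Of the listed edges, {R2–R8} are in the MST → 1.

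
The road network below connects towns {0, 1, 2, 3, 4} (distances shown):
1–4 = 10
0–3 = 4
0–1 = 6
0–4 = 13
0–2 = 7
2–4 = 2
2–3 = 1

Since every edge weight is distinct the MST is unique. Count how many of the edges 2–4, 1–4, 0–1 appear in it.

Kruskal: consider edges lightest-first.
2–3 (1): add. Components now {0} {1} {2,3} {4}
2–4 (2): add. Components now {0} {1} {2,3,4}
0–3 (4): add. Components now {0,2,3,4} {1}
0–1 (6): add. Components now {0,1,2,3,4}
MST edge set: {2–3, 2–4, 0–3, 0–1}.
Of the listed edges, {2–4, 0–1} are in the MST → 2.

2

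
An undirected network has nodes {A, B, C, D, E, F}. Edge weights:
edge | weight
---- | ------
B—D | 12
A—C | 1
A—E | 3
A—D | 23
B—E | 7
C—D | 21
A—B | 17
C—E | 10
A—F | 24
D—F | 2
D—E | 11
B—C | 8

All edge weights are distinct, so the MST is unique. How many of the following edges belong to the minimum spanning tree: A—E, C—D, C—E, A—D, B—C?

1

Kruskal's algorithm — process edges by increasing weight (ties by edge label):
A—C (1): add — endpoints in different components.
D—F (2): add — endpoints in different components.
A—E (3): add — endpoints in different components.
B—E (7): add — endpoints in different components.
B—C (8): skip — B and C already connected.
C—E (10): skip — C and E already connected.
D—E (11): add — endpoints in different components.
MST edge set: {A—C, D—F, A—E, B—E, D—E}.
Of the listed edges, {A—E} are in the MST → 1.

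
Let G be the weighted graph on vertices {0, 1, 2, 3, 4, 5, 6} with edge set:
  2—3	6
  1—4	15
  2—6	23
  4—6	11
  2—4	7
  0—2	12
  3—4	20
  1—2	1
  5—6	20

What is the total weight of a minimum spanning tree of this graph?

Sort edges by weight, then run Kruskal:
1—2 (1): add — endpoints in different components.
2—3 (6): add — endpoints in different components.
2—4 (7): add — endpoints in different components.
4—6 (11): add — endpoints in different components.
0—2 (12): add — endpoints in different components.
1—4 (15): skip — 1 and 4 already connected.
3—4 (20): skip — 3 and 4 already connected.
5—6 (20): add — endpoints in different components.
MST edges: 1—2, 2—3, 2—4, 4—6, 0—2, 5—6; total weight 1+6+7+11+12+20 = 57.

57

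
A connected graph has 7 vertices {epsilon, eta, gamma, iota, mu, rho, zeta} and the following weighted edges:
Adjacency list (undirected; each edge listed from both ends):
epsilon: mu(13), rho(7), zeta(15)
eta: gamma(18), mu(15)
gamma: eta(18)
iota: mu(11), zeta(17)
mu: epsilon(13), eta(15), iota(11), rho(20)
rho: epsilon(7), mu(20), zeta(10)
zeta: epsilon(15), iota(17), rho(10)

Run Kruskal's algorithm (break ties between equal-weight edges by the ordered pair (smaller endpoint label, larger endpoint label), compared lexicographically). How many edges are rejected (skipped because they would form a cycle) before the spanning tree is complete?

2

Sort edges by weight, then run Kruskal:
epsilon—rho (7): add. Components now {eta} {epsilon,rho} {gamma} {zeta} {mu} {iota}
rho—zeta (10): add. Components now {eta} {epsilon,rho,zeta} {gamma} {mu} {iota}
iota—mu (11): add. Components now {eta} {epsilon,rho,zeta} {gamma} {iota,mu}
epsilon—mu (13): add. Components now {eta} {epsilon,iota,mu,rho,zeta} {gamma}
epsilon—zeta (15): skip — zeta and epsilon already connected.
eta—mu (15): add. Components now {epsilon,eta,iota,mu,rho,zeta} {gamma}
iota—zeta (17): skip — zeta and iota already connected.
eta—gamma (18): add. Components now {epsilon,eta,gamma,iota,mu,rho,zeta}
Edges rejected before the tree was complete: 2.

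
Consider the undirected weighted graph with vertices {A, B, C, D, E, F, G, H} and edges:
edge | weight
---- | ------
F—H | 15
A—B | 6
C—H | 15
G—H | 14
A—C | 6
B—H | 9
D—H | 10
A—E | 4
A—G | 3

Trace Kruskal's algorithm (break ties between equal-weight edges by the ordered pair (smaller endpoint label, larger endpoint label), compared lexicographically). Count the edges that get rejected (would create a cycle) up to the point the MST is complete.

2

Kruskal: consider edges lightest-first.
A—G (3): add — endpoints in different components.
A—E (4): add — endpoints in different components.
A—B (6): add — endpoints in different components.
A—C (6): add — endpoints in different components.
B—H (9): add — endpoints in different components.
D—H (10): add — endpoints in different components.
G—H (14): skip — G and H already connected.
C—H (15): skip — C and H already connected.
F—H (15): add — endpoints in different components.
Edges rejected before the tree was complete: 2.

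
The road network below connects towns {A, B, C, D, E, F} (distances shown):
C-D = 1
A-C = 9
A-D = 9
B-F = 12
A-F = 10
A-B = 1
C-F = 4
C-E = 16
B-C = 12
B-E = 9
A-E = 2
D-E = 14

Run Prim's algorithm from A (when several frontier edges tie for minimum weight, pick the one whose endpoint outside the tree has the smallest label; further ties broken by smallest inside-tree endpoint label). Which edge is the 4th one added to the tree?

Prim's algorithm from A:
Step 1: frontier [A-B 1, A-E 2, A-C 9, A-D 9, A-F 10] → take A-B (1); add B.
Step 2: frontier [A-E 2, A-C 9, A-D 9, A-F 10, B-E 9, B-C 12, B-F 12] → take A-E (2); add E.
Step 3: frontier [A-C 9, A-D 9, A-F 10, B-C 12, B-F 12, D-E 14, C-E 16] → take A-C (9); add C.
Step 4: frontier [A-D 9, A-F 10, B-F 12, C-D 1, C-F 4, D-E 14] → take C-D (1); add D.
Step 5: frontier [A-F 10, B-F 12, C-F 4] → take C-F (4); add F.
The 4th edge added is C-D.

C-D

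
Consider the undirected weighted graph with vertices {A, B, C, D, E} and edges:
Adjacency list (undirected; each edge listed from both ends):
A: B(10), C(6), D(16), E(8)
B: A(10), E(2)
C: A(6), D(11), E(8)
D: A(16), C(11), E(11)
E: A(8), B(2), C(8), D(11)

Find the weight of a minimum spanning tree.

Kruskal: consider edges lightest-first.
B-E (2): add — endpoints in different components.
A-C (6): add — endpoints in different components.
A-E (8): add — endpoints in different components.
C-E (8): skip — C and E already connected.
A-B (10): skip — A and B already connected.
C-D (11): add — endpoints in different components.
MST edges: B-E, A-C, A-E, C-D; total weight 2+6+8+11 = 27.

27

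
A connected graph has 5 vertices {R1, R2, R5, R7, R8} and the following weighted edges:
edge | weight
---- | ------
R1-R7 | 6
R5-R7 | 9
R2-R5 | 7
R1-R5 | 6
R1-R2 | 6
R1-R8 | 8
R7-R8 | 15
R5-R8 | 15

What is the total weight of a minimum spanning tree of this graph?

Prim's algorithm from R1:
Step 1: frontier [R1-R2 6, R1-R5 6, R1-R7 6, R1-R8 8] → take R1-R2 (6); add R2.
Step 2: frontier [R1-R5 6, R1-R7 6, R1-R8 8, R2-R5 7] → take R1-R5 (6); add R5.
Step 3: frontier [R1-R7 6, R1-R8 8, R5-R7 9, R5-R8 15] → take R1-R7 (6); add R7.
Step 4: frontier [R1-R8 8, R5-R8 15, R7-R8 15] → take R1-R8 (8); add R8.
MST edges: R1-R2, R1-R5, R1-R7, R1-R8; total weight 6+6+6+8 = 26.

26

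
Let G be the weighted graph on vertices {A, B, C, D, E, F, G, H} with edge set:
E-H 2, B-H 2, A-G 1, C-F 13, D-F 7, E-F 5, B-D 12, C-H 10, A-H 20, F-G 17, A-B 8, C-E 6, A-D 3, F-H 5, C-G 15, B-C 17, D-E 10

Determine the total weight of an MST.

Prim, starting at A.
Step 1: cheapest edge leaving the tree is A-G (1); add G.
Step 2: cheapest edge leaving the tree is A-D (3); add D.
Step 3: cheapest edge leaving the tree is D-F (7); add F.
Step 4: cheapest edge leaving the tree is E-F (5); add E.
Step 5: cheapest edge leaving the tree is E-H (2); add H.
Step 6: cheapest edge leaving the tree is B-H (2); add B.
Step 7: cheapest edge leaving the tree is C-E (6); add C.
MST edges: A-G, A-D, D-F, E-F, E-H, B-H, C-E; total weight 1+3+7+5+2+2+6 = 26.

26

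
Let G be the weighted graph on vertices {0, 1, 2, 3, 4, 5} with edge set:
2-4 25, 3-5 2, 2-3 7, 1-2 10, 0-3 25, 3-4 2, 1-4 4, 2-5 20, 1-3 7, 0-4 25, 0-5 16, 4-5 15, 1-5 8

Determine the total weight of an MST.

31

Sort edges by weight, then run Kruskal:
3-4 (2): add — endpoints in different components.
3-5 (2): add — endpoints in different components.
1-4 (4): add — endpoints in different components.
1-3 (7): skip — 1 and 3 already connected.
2-3 (7): add — endpoints in different components.
1-5 (8): skip — 1 and 5 already connected.
1-2 (10): skip — 1 and 2 already connected.
4-5 (15): skip — 4 and 5 already connected.
0-5 (16): add — endpoints in different components.
MST edges: 3-4, 3-5, 1-4, 2-3, 0-5; total weight 2+2+4+7+16 = 31.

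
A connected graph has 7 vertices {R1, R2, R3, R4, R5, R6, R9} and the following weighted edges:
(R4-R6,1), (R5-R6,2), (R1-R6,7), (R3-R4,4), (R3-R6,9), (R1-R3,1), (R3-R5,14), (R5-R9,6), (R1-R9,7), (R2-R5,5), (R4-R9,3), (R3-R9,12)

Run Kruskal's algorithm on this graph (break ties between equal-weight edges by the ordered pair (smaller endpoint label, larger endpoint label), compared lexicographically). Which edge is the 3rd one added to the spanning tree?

Kruskal's algorithm — process edges by increasing weight (ties by edge label):
R1-R3 (1): add — endpoints in different components.
R4-R6 (1): add — endpoints in different components.
R5-R6 (2): add — endpoints in different components.
R4-R9 (3): add — endpoints in different components.
R3-R4 (4): add — endpoints in different components.
R2-R5 (5): add — endpoints in different components.
The 3rd edge added is R5-R6.

R5-R6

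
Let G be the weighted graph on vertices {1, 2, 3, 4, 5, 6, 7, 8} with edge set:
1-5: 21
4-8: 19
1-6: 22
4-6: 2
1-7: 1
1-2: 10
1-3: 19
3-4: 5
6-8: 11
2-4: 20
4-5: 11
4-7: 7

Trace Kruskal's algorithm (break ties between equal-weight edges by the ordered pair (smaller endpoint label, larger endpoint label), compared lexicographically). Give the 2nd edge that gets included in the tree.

4-6

Kruskal's algorithm — process edges by increasing weight (ties by edge label):
1-7 (1): add — endpoints in different components.
4-6 (2): add — endpoints in different components.
3-4 (5): add — endpoints in different components.
4-7 (7): add — endpoints in different components.
1-2 (10): add — endpoints in different components.
4-5 (11): add — endpoints in different components.
6-8 (11): add — endpoints in different components.
The 2nd edge added is 4-6.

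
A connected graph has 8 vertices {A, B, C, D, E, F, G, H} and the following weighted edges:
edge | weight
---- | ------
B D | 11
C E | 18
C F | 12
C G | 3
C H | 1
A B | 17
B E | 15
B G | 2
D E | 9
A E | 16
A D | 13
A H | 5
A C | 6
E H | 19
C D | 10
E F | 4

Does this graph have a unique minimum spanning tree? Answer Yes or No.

Yes

Kruskal: consider edges lightest-first.
C H (1): add — endpoints in different components.
B G (2): add — endpoints in different components.
C G (3): add — endpoints in different components.
E F (4): add — endpoints in different components.
A H (5): add — endpoints in different components.
A C (6): skip — A and C already connected.
D E (9): add — endpoints in different components.
C D (10): add — endpoints in different components.
Every non-tree edge has weight strictly greater than the heaviest edge on the tree path between its endpoints, so the MST is unique.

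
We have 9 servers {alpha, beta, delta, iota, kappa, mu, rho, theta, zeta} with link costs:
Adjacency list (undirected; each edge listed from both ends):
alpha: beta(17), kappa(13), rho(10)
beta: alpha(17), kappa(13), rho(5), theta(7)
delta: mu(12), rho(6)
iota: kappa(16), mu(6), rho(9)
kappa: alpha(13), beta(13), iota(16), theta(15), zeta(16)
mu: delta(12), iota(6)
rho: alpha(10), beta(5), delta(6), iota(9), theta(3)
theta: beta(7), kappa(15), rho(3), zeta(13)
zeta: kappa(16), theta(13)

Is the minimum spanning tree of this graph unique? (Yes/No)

Kruskal: consider edges lightest-first.
rho—theta (3): add — endpoints in different components.
beta—rho (5): add — endpoints in different components.
delta—rho (6): add — endpoints in different components.
iota—mu (6): add — endpoints in different components.
beta—theta (7): skip — beta and theta already connected.
iota—rho (9): add — endpoints in different components.
alpha—rho (10): add — endpoints in different components.
delta—mu (12): skip — delta and mu already connected.
alpha—kappa (13): add — endpoints in different components.
beta—kappa (13): skip — kappa and beta already connected.
theta—zeta (13): add — endpoints in different components.
Non-tree edge beta—kappa has weight 13, equal to the heaviest edge on its tree cycle — swapping gives another MST of the same weight. Not unique.

No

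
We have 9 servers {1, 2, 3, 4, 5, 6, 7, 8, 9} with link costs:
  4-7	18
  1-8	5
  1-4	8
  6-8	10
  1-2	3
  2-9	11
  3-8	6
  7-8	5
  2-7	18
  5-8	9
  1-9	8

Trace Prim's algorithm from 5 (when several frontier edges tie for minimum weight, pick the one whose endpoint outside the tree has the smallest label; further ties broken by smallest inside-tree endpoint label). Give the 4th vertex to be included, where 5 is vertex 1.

Grow the tree from 5 using Prim:
Step 1: frontier [5-8 9] → take 5-8 (9); add 8.
Step 2: frontier [1-8 5, 7-8 5, 3-8 6, 6-8 10] → take 1-8 (5); add 1.
Step 3: frontier [1-2 3, 1-4 8, 1-9 8, 7-8 5, 3-8 6, 6-8 10] → take 1-2 (3); add 2.
Step 4: frontier [1-4 8, 1-9 8, 2-9 11, 2-7 18, 7-8 5, 3-8 6, 6-8 10] → take 7-8 (5); add 7.
Step 5: frontier [1-4 8, 1-9 8, 2-9 11, 4-7 18, 3-8 6, 6-8 10] → take 3-8 (6); add 3.
Step 6: frontier [1-4 8, 1-9 8, 2-9 11, 4-7 18, 6-8 10] → take 1-4 (8); add 4.
Step 7: frontier [1-9 8, 2-9 11, 6-8 10] → take 1-9 (8); add 9.
Step 8: frontier [6-8 10] → take 6-8 (10); add 6.
Vertex order: 5, 8, 1, 2, 7, 3, 4, 9, 6. The 4th vertex is 2.

2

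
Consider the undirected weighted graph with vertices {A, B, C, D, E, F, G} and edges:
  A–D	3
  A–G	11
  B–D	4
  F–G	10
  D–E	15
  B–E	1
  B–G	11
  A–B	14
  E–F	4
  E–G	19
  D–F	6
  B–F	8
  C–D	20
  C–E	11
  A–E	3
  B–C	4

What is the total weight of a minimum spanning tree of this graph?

25

Prim's algorithm from D:
Step 1: cheapest edge leaving the tree is A–D (3); add A.
Step 2: cheapest edge leaving the tree is A–E (3); add E.
Step 3: cheapest edge leaving the tree is B–E (1); add B.
Step 4: cheapest edge leaving the tree is B–C (4); add C.
Step 5: cheapest edge leaving the tree is E–F (4); add F.
Step 6: cheapest edge leaving the tree is F–G (10); add G.
MST edges: A–D, A–E, B–E, B–C, E–F, F–G; total weight 3+3+1+4+4+10 = 25.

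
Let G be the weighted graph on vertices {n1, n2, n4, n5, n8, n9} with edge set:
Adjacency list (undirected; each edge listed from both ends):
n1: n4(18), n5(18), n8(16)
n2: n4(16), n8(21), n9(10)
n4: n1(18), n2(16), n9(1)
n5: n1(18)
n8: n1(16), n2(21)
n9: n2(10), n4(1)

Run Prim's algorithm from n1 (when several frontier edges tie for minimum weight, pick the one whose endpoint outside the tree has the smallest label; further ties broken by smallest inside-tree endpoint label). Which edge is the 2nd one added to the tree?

n1-n4

Prim's algorithm from n1:
Step 1: frontier [n1-n8 16, n1-n4 18, n1-n5 18] → take n1-n8 (16); add n8.
Step 2: frontier [n1-n4 18, n1-n5 18, n2-n8 21] → take n1-n4 (18); add n4.
Step 3: frontier [n1-n5 18, n4-n9 1, n2-n4 16, n2-n8 21] → take n4-n9 (1); add n9.
Step 4: frontier [n1-n5 18, n2-n4 16, n2-n8 21, n2-n9 10] → take n2-n9 (10); add n2.
Step 5: frontier [n1-n5 18] → take n1-n5 (18); add n5.
The 2nd edge added is n1-n4.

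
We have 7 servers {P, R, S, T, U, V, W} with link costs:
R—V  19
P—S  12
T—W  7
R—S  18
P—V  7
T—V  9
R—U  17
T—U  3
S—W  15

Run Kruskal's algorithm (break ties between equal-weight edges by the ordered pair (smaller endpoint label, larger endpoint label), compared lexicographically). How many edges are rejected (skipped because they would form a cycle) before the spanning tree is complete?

1

Kruskal's algorithm — process edges by increasing weight (ties by edge label):
T—U (3): add. Components now {T,U} {W} {R} {S} {V} {P}
P—V (7): add. Components now {T,U} {W} {R} {S} {P,V}
T—W (7): add. Components now {T,U,W} {R} {S} {P,V}
T—V (9): add. Components now {P,T,U,V,W} {R} {S}
P—S (12): add. Components now {P,S,T,U,V,W} {R}
S—W (15): skip — W and S already connected.
R—U (17): add. Components now {P,R,S,T,U,V,W}
Edges rejected before the tree was complete: 1.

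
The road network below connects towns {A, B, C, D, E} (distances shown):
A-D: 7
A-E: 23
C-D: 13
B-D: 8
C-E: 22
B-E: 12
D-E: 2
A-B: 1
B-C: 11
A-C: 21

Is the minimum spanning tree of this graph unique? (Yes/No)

Yes

Sort edges by weight, then run Kruskal:
A-B (1): add. Components now {A,B} {C} {D} {E}
D-E (2): add. Components now {A,B} {C} {D,E}
A-D (7): add. Components now {A,B,D,E} {C}
B-D (8): skip — B and D already connected.
B-C (11): add. Components now {A,B,C,D,E}
Every non-tree edge has weight strictly greater than the heaviest edge on the tree path between its endpoints, so the MST is unique.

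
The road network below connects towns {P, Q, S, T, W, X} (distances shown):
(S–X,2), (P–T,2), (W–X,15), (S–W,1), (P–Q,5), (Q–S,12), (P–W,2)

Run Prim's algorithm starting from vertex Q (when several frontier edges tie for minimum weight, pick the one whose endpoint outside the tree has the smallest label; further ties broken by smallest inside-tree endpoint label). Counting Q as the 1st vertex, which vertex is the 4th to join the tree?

Prim's algorithm from Q:
Step 1: frontier [P–Q 5, Q–S 12] → take P–Q (5); add P.
Step 2: frontier [P–T 2, P–W 2, Q–S 12] → take P–T (2); add T.
Step 3: frontier [P–W 2, Q–S 12] → take P–W (2); add W.
Step 4: frontier [Q–S 12, S–W 1, W–X 15] → take S–W (1); add S.
Step 5: frontier [S–X 2, W–X 15] → take S–X (2); add X.
Vertex order: Q, P, T, W, S, X. The 4th vertex is W.

W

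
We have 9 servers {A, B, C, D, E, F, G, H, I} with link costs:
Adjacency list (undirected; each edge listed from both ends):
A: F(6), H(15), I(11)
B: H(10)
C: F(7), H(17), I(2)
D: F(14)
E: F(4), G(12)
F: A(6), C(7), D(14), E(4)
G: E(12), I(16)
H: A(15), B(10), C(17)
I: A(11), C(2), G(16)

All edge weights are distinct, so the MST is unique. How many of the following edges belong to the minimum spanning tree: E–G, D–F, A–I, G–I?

2

Kruskal's algorithm — process edges by increasing weight (ties by edge label):
C–I (2): add — endpoints in different components.
E–F (4): add — endpoints in different components.
A–F (6): add — endpoints in different components.
C–F (7): add — endpoints in different components.
B–H (10): add — endpoints in different components.
A–I (11): skip — A and I already connected.
E–G (12): add — endpoints in different components.
D–F (14): add — endpoints in different components.
A–H (15): add — endpoints in different components.
MST edge set: {C–I, E–F, A–F, C–F, B–H, E–G, D–F, A–H}.
Of the listed edges, {E–G, D–F} are in the MST → 2.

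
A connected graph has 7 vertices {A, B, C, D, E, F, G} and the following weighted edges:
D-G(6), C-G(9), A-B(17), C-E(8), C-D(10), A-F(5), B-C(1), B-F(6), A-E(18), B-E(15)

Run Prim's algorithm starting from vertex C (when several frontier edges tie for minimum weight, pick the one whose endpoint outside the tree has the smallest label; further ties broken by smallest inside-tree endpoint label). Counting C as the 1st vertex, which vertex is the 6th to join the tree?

G

Grow the tree from C using Prim:
Step 1: frontier [B-C 1, C-E 8, C-G 9, C-D 10] → take B-C (1); add B.
Step 2: frontier [B-F 6, B-E 15, A-B 17, C-E 8, C-G 9, C-D 10] → take B-F (6); add F.
Step 3: frontier [B-E 15, A-B 17, C-E 8, C-G 9, C-D 10, A-F 5] → take A-F (5); add A.
Step 4: frontier [A-E 18, B-E 15, C-E 8, C-G 9, C-D 10] → take C-E (8); add E.
Step 5: frontier [C-G 9, C-D 10] → take C-G (9); add G.
Step 6: frontier [C-D 10, D-G 6] → take D-G (6); add D.
Vertex order: C, B, F, A, E, G, D. The 6th vertex is G.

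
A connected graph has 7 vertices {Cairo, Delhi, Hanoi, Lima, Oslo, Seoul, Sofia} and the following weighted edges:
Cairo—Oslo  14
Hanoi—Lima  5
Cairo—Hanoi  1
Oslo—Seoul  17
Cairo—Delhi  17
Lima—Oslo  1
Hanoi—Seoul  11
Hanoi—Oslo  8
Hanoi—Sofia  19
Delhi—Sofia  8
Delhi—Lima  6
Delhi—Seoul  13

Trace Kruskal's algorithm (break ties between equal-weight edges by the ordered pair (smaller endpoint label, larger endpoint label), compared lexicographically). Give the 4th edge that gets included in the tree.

Kruskal: consider edges lightest-first.
Cairo—Hanoi (1): add — endpoints in different components.
Lima—Oslo (1): add — endpoints in different components.
Hanoi—Lima (5): add — endpoints in different components.
Delhi—Lima (6): add — endpoints in different components.
Delhi—Sofia (8): add — endpoints in different components.
Hanoi—Oslo (8): skip — Hanoi and Oslo already connected.
Hanoi—Seoul (11): add — endpoints in different components.
The 4th edge added is Delhi—Lima.

Delhi-Lima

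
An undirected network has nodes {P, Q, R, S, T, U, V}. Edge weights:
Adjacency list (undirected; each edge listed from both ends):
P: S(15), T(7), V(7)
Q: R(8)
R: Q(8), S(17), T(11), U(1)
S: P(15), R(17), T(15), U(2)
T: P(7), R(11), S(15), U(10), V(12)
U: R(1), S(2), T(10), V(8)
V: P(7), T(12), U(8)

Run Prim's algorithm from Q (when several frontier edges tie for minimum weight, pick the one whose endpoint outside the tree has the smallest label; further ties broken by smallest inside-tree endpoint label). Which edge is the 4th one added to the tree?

U-V

Prim, starting at Q.
Step 1: cheapest edge leaving the tree is Q—R (8); add R.
Step 2: cheapest edge leaving the tree is R—U (1); add U.
Step 3: cheapest edge leaving the tree is S—U (2); add S.
Step 4: cheapest edge leaving the tree is U—V (8); add V.
Step 5: cheapest edge leaving the tree is P—V (7); add P.
Step 6: cheapest edge leaving the tree is P—T (7); add T.
The 4th edge added is U—V.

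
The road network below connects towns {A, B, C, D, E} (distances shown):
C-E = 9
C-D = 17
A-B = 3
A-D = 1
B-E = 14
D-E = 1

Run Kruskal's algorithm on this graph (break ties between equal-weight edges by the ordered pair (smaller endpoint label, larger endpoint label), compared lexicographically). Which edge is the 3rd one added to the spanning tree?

Kruskal: consider edges lightest-first.
A-D (1): add — endpoints in different components.
D-E (1): add — endpoints in different components.
A-B (3): add — endpoints in different components.
C-E (9): add — endpoints in different components.
The 3rd edge added is A-B.

A-B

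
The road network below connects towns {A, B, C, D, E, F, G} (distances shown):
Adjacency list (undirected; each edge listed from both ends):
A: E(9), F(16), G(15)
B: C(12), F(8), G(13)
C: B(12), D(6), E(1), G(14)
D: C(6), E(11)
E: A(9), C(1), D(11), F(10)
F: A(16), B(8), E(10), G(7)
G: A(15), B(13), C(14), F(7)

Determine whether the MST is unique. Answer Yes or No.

Yes

Kruskal's algorithm — process edges by increasing weight (ties by edge label):
C-E (1): add — endpoints in different components.
C-D (6): add — endpoints in different components.
F-G (7): add — endpoints in different components.
B-F (8): add — endpoints in different components.
A-E (9): add — endpoints in different components.
E-F (10): add — endpoints in different components.
Every non-tree edge has weight strictly greater than the heaviest edge on the tree path between its endpoints, so the MST is unique.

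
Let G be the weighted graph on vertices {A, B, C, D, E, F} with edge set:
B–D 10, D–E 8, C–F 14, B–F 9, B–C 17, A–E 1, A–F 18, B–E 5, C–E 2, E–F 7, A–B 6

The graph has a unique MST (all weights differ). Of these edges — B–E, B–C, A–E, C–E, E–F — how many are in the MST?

4

Sort edges by weight, then run Kruskal:
A–E (1): add — endpoints in different components.
C–E (2): add — endpoints in different components.
B–E (5): add — endpoints in different components.
A–B (6): skip — A and B already connected.
E–F (7): add — endpoints in different components.
D–E (8): add — endpoints in different components.
MST edge set: {A–E, C–E, B–E, E–F, D–E}.
Of the listed edges, {B–E, A–E, C–E, E–F} are in the MST → 4.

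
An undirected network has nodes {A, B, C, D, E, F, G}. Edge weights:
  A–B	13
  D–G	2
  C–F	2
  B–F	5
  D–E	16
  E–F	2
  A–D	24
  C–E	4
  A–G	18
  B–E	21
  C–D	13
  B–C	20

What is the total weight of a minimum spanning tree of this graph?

37

Kruskal: consider edges lightest-first.
C–F (2): add. Components now {A} {B} {C,F} {D} {E} {G}
D–G (2): add. Components now {A} {B} {C,F} {D,G} {E}
E–F (2): add. Components now {A} {B} {C,E,F} {D,G}
C–E (4): skip — C and E already connected.
B–F (5): add. Components now {A} {B,C,E,F} {D,G}
A–B (13): add. Components now {A,B,C,E,F} {D,G}
C–D (13): add. Components now {A,B,C,D,E,F,G}
MST edges: C–F, D–G, E–F, B–F, A–B, C–D; total weight 2+2+2+5+13+13 = 37.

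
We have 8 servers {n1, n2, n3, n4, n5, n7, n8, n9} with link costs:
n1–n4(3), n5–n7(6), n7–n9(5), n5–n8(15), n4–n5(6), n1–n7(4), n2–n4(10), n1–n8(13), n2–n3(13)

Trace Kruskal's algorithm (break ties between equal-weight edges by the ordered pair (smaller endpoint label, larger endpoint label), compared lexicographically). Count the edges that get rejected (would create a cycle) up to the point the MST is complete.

Kruskal: consider edges lightest-first.
n1–n4 (3): add — endpoints in different components.
n1–n7 (4): add — endpoints in different components.
n7–n9 (5): add — endpoints in different components.
n4–n5 (6): add — endpoints in different components.
n5–n7 (6): skip — n5 and n7 already connected.
n2–n4 (10): add — endpoints in different components.
n1–n8 (13): add — endpoints in different components.
n2–n3 (13): add — endpoints in different components.
Edges rejected before the tree was complete: 1.

1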